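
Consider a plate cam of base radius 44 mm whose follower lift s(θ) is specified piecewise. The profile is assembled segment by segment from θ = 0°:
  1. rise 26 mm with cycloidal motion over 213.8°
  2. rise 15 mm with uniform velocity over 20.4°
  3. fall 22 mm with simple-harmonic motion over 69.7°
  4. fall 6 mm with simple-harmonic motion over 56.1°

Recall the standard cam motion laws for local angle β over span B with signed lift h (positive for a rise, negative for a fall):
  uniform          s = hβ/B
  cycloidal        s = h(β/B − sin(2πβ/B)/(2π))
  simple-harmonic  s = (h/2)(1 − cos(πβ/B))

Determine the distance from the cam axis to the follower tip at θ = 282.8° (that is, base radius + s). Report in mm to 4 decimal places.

seg 1 [0°–213.8°] cycloidal, h=26: full span → s += 26 → s = 26.0000
seg 2 [213.8°–234.2°] uniform, h=15: full span → s += 15 → s = 41.0000
seg 3 [234.2°–303.9°] simple-harmonic, h=-22: θ=282.8° here. β=48.6, B=69.7. -22/2·(1 − cos(π·0.6973)) = -17.3892 → s = 23.6108
radial distance = base radius + s = 44 + 23.6108 = 67.6108

67.6108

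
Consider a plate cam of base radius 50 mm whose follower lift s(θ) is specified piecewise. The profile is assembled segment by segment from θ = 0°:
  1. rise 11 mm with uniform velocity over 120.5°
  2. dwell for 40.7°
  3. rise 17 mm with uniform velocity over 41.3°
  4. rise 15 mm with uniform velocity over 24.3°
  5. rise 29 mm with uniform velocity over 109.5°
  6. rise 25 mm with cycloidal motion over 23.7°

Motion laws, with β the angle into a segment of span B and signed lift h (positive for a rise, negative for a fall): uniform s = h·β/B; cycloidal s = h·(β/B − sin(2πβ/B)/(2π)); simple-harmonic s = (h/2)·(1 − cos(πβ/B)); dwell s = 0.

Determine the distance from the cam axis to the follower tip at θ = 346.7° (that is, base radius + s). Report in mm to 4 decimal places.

seg 1 [0°–120.5°] uniform, h=11: full span → s += 11 → s = 11.0000
seg 2 [120.5°–161.2°] dwell: s stays 11.0000
seg 3 [161.2°–202.5°] uniform, h=17: full span → s += 17 → s = 28.0000
seg 4 [202.5°–226.8°] uniform, h=15: full span → s += 15 → s = 43.0000
seg 5 [226.8°–336.3°] uniform, h=29: full span → s += 29 → s = 72.0000
seg 6 [336.3°–360°] cycloidal, h=25: θ=346.7° here. β=10.4, B=23.7. 25·(0.4388 − sin(2π·0.4388)/(2π)) = 9.4783 → s = 81.4783
radial distance = base radius + s = 50 + 81.4783 = 131.4783

131.4783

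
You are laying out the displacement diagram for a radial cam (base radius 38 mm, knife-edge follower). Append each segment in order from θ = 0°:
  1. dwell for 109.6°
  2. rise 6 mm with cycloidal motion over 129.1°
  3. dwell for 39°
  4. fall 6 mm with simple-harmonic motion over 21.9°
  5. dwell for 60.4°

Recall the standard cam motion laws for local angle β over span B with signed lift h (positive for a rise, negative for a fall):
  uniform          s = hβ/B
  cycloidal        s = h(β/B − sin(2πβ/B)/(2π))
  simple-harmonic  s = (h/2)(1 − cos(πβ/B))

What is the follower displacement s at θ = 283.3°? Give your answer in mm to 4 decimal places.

seg 1 [0°–109.6°] dwell: s stays 0.0000
seg 2 [109.6°–238.7°] cycloidal, h=6: full span → s += 6 → s = 6.0000
seg 3 [238.7°–277.7°] dwell: s stays 6.0000
seg 4 [277.7°–299.6°] simple-harmonic, h=-6: θ=283.3° here. β=5.6, B=21.9. -6/2·(1 − cos(π·0.2557)) = -0.9171 → s = 5.0829

5.0829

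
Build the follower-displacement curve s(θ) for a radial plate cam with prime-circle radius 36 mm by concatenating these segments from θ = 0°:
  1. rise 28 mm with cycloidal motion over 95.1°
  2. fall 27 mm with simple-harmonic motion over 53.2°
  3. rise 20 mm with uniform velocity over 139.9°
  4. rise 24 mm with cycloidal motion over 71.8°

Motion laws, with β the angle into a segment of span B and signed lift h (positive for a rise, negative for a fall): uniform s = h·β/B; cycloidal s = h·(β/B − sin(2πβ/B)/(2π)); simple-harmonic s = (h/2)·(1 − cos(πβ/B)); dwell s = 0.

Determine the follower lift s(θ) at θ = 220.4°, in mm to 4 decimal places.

seg 1 [0°–95.1°] cycloidal, h=28: full span → s += 28 → s = 28.0000
seg 2 [95.1°–148.3°] simple-harmonic, h=-27: full span → s += -27 → s = 1.0000
seg 3 [148.3°–288.2°] uniform, h=20: θ=220.4° here. β=72.1, B=139.9. 20·72.1/139.9 = 10.3074 → s = 11.3074

11.3074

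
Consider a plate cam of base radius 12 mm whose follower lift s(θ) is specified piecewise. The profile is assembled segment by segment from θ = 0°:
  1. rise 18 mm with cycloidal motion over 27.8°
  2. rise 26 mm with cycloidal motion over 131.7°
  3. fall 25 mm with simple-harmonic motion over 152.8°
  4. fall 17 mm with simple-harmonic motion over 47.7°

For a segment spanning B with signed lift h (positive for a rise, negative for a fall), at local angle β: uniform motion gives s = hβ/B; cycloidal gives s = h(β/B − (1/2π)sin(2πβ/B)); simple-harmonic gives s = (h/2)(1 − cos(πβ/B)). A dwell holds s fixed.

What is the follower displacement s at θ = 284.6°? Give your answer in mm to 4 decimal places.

seg 1 [0°–27.8°] cycloidal, h=18: full span → s += 18 → s = 18.0000
seg 2 [27.8°–159.5°] cycloidal, h=26: full span → s += 26 → s = 44.0000
seg 3 [159.5°–312.3°] simple-harmonic, h=-25: θ=284.6° here. β=125.1, B=152.8. -25/2·(1 − cos(π·0.8187)) = -23.0270 → s = 20.9730

20.9730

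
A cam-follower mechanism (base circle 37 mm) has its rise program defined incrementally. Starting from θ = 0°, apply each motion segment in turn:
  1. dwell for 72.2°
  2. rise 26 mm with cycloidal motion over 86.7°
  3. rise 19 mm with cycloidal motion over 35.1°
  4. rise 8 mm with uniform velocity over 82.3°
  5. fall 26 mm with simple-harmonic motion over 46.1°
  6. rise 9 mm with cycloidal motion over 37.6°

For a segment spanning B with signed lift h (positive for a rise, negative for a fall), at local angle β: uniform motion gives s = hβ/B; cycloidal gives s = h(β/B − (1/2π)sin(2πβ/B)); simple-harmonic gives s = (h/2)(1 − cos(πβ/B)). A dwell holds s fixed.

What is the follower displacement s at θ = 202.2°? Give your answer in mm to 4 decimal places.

seg 1 [0°–72.2°] dwell: s stays 0.0000
seg 2 [72.2°–158.9°] cycloidal, h=26: full span → s += 26 → s = 26.0000
seg 3 [158.9°–194°] cycloidal, h=19: full span → s += 19 → s = 45.0000
seg 4 [194°–276.3°] uniform, h=8: θ=202.2° here. β=8.2, B=82.3. 8·8.2/82.3 = 0.7971 → s = 45.7971

45.7971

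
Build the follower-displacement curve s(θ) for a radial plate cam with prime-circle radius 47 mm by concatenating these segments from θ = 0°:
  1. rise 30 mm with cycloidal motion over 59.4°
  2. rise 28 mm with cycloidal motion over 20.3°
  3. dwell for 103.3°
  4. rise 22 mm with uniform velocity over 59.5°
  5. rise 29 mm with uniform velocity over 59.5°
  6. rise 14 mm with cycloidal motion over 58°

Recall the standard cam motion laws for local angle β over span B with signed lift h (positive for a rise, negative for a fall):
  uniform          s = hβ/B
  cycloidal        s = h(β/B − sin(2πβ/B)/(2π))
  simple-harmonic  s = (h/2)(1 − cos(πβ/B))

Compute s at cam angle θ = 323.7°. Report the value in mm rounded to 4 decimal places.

seg 1 [0°–59.4°] cycloidal, h=30: full span → s += 30 → s = 30.0000
seg 2 [59.4°–79.7°] cycloidal, h=28: full span → s += 28 → s = 58.0000
seg 3 [79.7°–183°] dwell: s stays 58.0000
seg 4 [183°–242.5°] uniform, h=22: full span → s += 22 → s = 80.0000
seg 5 [242.5°–302°] uniform, h=29: full span → s += 29 → s = 109.0000
seg 6 [302°–360°] cycloidal, h=14: θ=323.7° here. β=21.7, B=58. 14·(0.3741 − sin(2π·0.3741)/(2π)) = 3.6539 → s = 112.6539

112.6539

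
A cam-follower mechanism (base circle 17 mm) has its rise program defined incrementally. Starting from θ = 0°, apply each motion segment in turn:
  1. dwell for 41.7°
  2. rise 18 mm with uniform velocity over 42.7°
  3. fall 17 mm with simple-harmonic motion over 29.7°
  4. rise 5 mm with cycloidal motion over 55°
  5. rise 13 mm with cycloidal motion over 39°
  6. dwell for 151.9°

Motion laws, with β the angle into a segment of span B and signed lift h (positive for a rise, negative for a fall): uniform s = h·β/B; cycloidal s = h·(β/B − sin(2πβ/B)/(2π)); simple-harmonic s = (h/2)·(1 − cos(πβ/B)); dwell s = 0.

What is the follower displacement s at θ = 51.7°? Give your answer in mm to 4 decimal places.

seg 1 [0°–41.7°] dwell: s stays 0.0000
seg 2 [41.7°–84.4°] uniform, h=18: θ=51.7° here. β=10, B=42.7. 18·10/42.7 = 4.2155 → s = 4.2155

4.2155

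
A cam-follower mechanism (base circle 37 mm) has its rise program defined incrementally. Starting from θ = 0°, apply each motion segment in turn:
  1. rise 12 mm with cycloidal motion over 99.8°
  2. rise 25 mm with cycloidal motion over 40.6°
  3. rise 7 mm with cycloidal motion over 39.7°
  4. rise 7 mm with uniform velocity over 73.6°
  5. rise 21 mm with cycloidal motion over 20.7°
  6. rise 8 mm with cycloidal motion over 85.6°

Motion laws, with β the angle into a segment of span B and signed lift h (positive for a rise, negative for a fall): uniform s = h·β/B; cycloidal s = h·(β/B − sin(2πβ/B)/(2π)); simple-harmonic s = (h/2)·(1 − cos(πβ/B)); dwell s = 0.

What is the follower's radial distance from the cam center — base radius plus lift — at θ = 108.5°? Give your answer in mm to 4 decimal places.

seg 1 [0°–99.8°] cycloidal, h=12: full span → s += 12 → s = 12.0000
seg 2 [99.8°–140.4°] cycloidal, h=25: θ=108.5° here. β=8.7, B=40.6. 25·(0.2143 − sin(2π·0.2143)/(2π)) = 1.4780 → s = 13.4780
radial distance = base radius + s = 37 + 13.4780 = 50.4780

50.4780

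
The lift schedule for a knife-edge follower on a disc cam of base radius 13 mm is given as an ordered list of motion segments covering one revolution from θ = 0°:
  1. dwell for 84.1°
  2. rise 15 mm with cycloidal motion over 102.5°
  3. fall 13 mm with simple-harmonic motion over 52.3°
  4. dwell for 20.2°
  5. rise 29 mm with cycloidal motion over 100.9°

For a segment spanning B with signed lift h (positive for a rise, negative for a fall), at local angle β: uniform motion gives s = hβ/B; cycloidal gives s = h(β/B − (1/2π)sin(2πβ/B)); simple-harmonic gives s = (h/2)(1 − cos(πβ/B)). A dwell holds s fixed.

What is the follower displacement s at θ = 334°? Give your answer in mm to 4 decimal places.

seg 1 [0°–84.1°] dwell: s stays 0.0000
seg 2 [84.1°–186.6°] cycloidal, h=15: full span → s += 15 → s = 15.0000
seg 3 [186.6°–238.9°] simple-harmonic, h=-13: full span → s += -13 → s = 2.0000
seg 4 [238.9°–259.1°] dwell: s stays 2.0000
seg 5 [259.1°–360°] cycloidal, h=29: θ=334° here. β=74.9, B=100.9. 29·(0.7423 − sin(2π·0.7423)/(2π)) = 26.1374 → s = 28.1374

28.1374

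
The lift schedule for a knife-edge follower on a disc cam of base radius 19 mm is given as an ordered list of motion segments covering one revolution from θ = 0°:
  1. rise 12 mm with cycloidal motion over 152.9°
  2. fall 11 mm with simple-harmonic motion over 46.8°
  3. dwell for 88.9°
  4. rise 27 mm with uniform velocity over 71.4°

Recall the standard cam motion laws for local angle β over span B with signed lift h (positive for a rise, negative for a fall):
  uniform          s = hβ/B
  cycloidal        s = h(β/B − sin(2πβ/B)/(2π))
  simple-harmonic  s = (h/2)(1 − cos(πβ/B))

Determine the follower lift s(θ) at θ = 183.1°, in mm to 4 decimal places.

seg 1 [0°–152.9°] cycloidal, h=12: full span → s += 12 → s = 12.0000
seg 2 [152.9°–199.7°] simple-harmonic, h=-11: θ=183.1° here. β=30.2, B=46.8. -11/2·(1 − cos(π·0.6453)) = -7.9243 → s = 4.0757

4.0757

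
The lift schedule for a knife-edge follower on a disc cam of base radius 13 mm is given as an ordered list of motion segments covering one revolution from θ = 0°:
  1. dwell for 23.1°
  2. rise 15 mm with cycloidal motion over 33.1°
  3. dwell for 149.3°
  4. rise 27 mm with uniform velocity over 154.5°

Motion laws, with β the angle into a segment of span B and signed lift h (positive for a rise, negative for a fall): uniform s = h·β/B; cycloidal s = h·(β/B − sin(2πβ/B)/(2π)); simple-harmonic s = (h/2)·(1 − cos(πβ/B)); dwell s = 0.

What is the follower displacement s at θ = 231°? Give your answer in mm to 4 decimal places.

seg 1 [0°–23.1°] dwell: s stays 0.0000
seg 2 [23.1°–56.2°] cycloidal, h=15: full span → s += 15 → s = 15.0000
seg 3 [56.2°–205.5°] dwell: s stays 15.0000
seg 4 [205.5°–360°] uniform, h=27: θ=231° here. β=25.5, B=154.5. 27·25.5/154.5 = 4.4563 → s = 19.4563

19.4563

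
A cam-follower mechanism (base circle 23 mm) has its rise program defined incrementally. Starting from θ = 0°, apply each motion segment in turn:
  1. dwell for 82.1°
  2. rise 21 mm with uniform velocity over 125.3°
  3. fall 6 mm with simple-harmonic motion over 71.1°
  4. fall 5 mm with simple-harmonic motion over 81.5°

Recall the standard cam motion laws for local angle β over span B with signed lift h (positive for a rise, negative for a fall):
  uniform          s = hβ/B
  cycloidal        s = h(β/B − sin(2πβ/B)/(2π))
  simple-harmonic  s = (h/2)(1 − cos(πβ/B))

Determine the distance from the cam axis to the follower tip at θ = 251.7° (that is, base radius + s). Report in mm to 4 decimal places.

seg 1 [0°–82.1°] dwell: s stays 0.0000
seg 2 [82.1°–207.4°] uniform, h=21: full span → s += 21 → s = 21.0000
seg 3 [207.4°–278.5°] simple-harmonic, h=-6: θ=251.7° here. β=44.3, B=71.1. -6/2·(1 − cos(π·0.6231)) = -4.1312 → s = 16.8688
radial distance = base radius + s = 23 + 16.8688 = 39.8688

39.8688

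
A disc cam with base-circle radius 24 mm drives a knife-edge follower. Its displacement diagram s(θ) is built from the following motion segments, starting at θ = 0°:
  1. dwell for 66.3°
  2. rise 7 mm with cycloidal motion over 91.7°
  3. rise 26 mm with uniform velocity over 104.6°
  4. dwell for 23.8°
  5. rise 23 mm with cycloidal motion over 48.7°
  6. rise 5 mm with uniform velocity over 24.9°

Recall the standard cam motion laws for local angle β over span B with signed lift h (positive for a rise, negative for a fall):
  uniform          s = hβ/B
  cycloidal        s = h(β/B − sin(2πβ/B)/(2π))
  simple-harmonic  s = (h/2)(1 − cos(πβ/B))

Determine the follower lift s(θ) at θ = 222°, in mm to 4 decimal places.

seg 1 [0°–66.3°] dwell: s stays 0.0000
seg 2 [66.3°–158°] cycloidal, h=7: full span → s += 7 → s = 7.0000
seg 3 [158°–262.6°] uniform, h=26: θ=222° here. β=64, B=104.6. 26·64/104.6 = 15.9082 → s = 22.9082

22.9082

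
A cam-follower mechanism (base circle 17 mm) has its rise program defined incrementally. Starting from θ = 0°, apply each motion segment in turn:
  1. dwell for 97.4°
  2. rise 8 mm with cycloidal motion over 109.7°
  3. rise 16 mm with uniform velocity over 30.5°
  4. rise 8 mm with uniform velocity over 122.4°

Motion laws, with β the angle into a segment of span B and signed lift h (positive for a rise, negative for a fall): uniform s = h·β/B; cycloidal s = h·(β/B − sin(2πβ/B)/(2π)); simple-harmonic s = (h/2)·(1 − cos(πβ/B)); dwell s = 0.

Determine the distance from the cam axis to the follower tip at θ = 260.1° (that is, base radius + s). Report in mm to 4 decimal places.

seg 1 [0°–97.4°] dwell: s stays 0.0000
seg 2 [97.4°–207.1°] cycloidal, h=8: full span → s += 8 → s = 8.0000
seg 3 [207.1°–237.6°] uniform, h=16: full span → s += 16 → s = 24.0000
seg 4 [237.6°–360°] uniform, h=8: θ=260.1° here. β=22.5, B=122.4. 8·22.5/122.4 = 1.4706 → s = 25.4706
radial distance = base radius + s = 17 + 25.4706 = 42.4706

42.4706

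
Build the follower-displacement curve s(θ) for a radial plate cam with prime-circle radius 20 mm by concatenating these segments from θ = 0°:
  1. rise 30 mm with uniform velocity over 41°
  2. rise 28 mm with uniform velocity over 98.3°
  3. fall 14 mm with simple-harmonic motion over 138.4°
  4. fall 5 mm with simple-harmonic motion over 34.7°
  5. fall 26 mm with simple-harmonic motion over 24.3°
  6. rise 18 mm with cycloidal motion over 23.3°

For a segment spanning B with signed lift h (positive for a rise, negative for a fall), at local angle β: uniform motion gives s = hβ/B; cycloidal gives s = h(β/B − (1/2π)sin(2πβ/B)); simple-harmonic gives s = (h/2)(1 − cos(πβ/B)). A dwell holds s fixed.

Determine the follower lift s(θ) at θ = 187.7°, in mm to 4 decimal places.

seg 1 [0°–41°] uniform, h=30: full span → s += 30 → s = 30.0000
seg 2 [41°–139.3°] uniform, h=28: full span → s += 28 → s = 58.0000
seg 3 [139.3°–277.7°] simple-harmonic, h=-14: θ=187.7° here. β=48.4, B=138.4. -14/2·(1 − cos(π·0.3497)) = -3.8164 → s = 54.1836

54.1836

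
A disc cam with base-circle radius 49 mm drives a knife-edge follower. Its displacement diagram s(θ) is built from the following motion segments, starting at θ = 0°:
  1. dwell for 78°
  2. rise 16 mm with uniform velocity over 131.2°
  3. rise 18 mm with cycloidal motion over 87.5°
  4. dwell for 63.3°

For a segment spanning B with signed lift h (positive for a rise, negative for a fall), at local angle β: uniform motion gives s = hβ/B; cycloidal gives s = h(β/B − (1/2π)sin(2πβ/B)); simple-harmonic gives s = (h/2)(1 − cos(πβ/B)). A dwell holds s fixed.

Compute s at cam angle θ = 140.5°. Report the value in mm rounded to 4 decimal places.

seg 1 [0°–78°] dwell: s stays 0.0000
seg 2 [78°–209.2°] uniform, h=16: θ=140.5° here. β=62.5, B=131.2. 16·62.5/131.2 = 7.6220 → s = 7.6220

7.6220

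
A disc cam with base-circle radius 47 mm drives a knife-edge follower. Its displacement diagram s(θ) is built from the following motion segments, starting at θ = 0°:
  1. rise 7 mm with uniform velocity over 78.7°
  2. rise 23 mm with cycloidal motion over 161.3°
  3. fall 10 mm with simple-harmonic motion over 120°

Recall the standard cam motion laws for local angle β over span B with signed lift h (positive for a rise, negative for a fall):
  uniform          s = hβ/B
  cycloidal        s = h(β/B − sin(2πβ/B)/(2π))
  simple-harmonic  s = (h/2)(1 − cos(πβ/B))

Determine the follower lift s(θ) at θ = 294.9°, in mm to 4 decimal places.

seg 1 [0°–78.7°] uniform, h=7: full span → s += 7 → s = 7.0000
seg 2 [78.7°–240°] cycloidal, h=23: full span → s += 23 → s = 30.0000
seg 3 [240°–360°] simple-harmonic, h=-10: θ=294.9° here. β=54.9, B=120. -10/2·(1 − cos(π·0.4575)) = -4.3344 → s = 25.6656

25.6656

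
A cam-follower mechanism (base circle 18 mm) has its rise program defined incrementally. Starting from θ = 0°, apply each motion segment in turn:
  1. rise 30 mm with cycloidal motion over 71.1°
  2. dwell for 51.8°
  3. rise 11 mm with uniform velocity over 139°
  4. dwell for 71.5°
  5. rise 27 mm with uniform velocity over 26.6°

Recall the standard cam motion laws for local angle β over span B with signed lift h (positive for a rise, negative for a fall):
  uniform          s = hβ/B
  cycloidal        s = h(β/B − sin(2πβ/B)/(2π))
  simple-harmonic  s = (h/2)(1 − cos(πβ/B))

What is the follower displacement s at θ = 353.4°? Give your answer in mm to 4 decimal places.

seg 1 [0°–71.1°] cycloidal, h=30: full span → s += 30 → s = 30.0000
seg 2 [71.1°–122.9°] dwell: s stays 30.0000
seg 3 [122.9°–261.9°] uniform, h=11: full span → s += 11 → s = 41.0000
seg 4 [261.9°–333.4°] dwell: s stays 41.0000
seg 5 [333.4°–360°] uniform, h=27: θ=353.4° here. β=20, B=26.6. 27·20/26.6 = 20.3008 → s = 61.3008

61.3008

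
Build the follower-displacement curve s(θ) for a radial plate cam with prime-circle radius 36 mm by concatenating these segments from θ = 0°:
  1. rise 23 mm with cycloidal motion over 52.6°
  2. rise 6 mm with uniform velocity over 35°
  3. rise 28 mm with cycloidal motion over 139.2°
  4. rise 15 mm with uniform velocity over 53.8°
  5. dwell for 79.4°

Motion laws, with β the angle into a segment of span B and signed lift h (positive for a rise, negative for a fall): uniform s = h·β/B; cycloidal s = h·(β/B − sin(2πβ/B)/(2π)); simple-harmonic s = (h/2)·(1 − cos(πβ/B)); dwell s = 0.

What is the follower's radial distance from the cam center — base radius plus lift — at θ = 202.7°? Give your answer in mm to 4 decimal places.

seg 1 [0°–52.6°] cycloidal, h=23: full span → s += 23 → s = 23.0000
seg 2 [52.6°–87.6°] uniform, h=6: full span → s += 6 → s = 29.0000
seg 3 [87.6°–226.8°] cycloidal, h=28: θ=202.7° here. β=115.1, B=139.2. 28·(0.8269 − sin(2π·0.8269)/(2π)) = 27.0989 → s = 56.0989
radial distance = base radius + s = 36 + 56.0989 = 92.0989

92.0989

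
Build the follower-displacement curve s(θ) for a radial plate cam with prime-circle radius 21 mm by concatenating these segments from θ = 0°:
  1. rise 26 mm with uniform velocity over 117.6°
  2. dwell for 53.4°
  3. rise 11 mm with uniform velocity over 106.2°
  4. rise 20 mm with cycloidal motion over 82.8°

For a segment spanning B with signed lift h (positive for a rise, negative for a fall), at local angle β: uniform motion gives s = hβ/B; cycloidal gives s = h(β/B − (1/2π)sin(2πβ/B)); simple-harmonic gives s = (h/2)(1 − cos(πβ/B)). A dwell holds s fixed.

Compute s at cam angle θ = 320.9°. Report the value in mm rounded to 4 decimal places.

seg 1 [0°–117.6°] uniform, h=26: full span → s += 26 → s = 26.0000
seg 2 [117.6°–171°] dwell: s stays 26.0000
seg 3 [171°–277.2°] uniform, h=11: full span → s += 11 → s = 37.0000
seg 4 [277.2°–360°] cycloidal, h=20: θ=320.9° here. β=43.7, B=82.8. 20·(0.5278 − sin(2π·0.5278)/(2π)) = 11.1083 → s = 48.1083

48.1083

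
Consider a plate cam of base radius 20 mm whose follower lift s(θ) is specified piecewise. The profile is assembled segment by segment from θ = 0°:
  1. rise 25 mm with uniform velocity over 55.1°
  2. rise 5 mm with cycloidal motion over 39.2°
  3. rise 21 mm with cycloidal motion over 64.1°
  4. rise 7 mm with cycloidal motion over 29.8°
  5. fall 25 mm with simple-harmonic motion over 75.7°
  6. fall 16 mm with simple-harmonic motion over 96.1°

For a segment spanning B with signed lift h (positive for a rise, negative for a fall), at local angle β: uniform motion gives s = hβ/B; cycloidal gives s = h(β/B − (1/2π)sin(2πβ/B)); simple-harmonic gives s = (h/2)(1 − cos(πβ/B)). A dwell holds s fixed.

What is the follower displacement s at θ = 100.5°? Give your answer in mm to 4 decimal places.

seg 1 [0°–55.1°] uniform, h=25: full span → s += 25 → s = 25.0000
seg 2 [55.1°–94.3°] cycloidal, h=5: full span → s += 5 → s = 30.0000
seg 3 [94.3°–158.4°] cycloidal, h=21: θ=100.5° here. β=6.2, B=64.1. 21·(0.0967 − sin(2π·0.0967)/(2π)) = 0.1227 → s = 30.1227

30.1227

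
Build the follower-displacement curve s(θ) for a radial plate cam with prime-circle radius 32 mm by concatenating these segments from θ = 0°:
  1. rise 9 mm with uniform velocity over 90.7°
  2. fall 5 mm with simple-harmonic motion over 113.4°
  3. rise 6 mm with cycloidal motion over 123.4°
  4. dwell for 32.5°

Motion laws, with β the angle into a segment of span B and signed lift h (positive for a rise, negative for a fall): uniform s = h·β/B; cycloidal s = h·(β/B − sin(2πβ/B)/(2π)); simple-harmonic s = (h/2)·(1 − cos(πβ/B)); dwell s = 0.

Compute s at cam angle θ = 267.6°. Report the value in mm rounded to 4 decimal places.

seg 1 [0°–90.7°] uniform, h=9: full span → s += 9 → s = 9.0000
seg 2 [90.7°–204.1°] simple-harmonic, h=-5: full span → s += -5 → s = 4.0000
seg 3 [204.1°–327.5°] cycloidal, h=6: θ=267.6° here. β=63.5, B=123.4. 6·(0.5146 − sin(2π·0.5146)/(2π)) = 3.1749 → s = 7.1749

7.1749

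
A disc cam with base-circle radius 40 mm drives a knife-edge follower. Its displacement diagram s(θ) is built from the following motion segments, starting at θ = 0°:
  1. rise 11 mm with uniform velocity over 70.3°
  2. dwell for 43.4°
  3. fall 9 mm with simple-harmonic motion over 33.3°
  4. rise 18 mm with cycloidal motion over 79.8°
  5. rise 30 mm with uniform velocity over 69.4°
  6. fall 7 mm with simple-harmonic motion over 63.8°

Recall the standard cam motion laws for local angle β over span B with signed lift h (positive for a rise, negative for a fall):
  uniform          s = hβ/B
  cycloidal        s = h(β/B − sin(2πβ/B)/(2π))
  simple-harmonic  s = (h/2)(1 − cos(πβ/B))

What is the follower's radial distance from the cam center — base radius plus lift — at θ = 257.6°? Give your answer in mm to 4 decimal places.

seg 1 [0°–70.3°] uniform, h=11: full span → s += 11 → s = 11.0000
seg 2 [70.3°–113.7°] dwell: s stays 11.0000
seg 3 [113.7°–147°] simple-harmonic, h=-9: full span → s += -9 → s = 2.0000
seg 4 [147°–226.8°] cycloidal, h=18: full span → s += 18 → s = 20.0000
seg 5 [226.8°–296.2°] uniform, h=30: θ=257.6° here. β=30.8, B=69.4. 30·30.8/69.4 = 13.3141 → s = 33.3141
radial distance = base radius + s = 40 + 33.3141 = 73.3141

73.3141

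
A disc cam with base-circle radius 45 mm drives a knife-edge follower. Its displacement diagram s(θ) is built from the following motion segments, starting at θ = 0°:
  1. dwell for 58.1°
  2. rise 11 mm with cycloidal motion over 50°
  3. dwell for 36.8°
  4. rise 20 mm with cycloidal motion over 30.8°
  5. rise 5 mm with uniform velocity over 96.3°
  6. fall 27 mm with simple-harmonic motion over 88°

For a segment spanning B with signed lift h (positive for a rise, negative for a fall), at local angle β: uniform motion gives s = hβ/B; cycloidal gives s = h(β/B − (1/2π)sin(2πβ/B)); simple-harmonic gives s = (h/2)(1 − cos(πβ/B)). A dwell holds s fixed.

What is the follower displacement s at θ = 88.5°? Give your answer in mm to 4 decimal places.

seg 1 [0°–58.1°] dwell: s stays 0.0000
seg 2 [58.1°–108.1°] cycloidal, h=11: θ=88.5° here. β=30.4, B=50. 11·(0.6080 − sin(2π·0.6080)/(2π)) = 7.7869 → s = 7.7869

7.7869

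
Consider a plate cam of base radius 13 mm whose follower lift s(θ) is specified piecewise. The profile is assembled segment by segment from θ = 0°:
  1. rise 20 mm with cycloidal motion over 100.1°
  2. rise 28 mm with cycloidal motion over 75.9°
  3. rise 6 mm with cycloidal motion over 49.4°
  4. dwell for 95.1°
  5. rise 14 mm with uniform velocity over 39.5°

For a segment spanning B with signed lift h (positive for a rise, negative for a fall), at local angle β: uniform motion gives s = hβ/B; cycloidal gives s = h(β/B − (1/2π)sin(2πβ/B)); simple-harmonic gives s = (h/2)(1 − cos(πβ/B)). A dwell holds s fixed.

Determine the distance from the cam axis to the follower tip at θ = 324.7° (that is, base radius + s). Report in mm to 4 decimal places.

seg 1 [0°–100.1°] cycloidal, h=20: full span → s += 20 → s = 20.0000
seg 2 [100.1°–176°] cycloidal, h=28: full span → s += 28 → s = 48.0000
seg 3 [176°–225.4°] cycloidal, h=6: full span → s += 6 → s = 54.0000
seg 4 [225.4°–320.5°] dwell: s stays 54.0000
seg 5 [320.5°–360°] uniform, h=14: θ=324.7° here. β=4.2, B=39.5. 14·4.2/39.5 = 1.4886 → s = 55.4886
radial distance = base radius + s = 13 + 55.4886 = 68.4886

68.4886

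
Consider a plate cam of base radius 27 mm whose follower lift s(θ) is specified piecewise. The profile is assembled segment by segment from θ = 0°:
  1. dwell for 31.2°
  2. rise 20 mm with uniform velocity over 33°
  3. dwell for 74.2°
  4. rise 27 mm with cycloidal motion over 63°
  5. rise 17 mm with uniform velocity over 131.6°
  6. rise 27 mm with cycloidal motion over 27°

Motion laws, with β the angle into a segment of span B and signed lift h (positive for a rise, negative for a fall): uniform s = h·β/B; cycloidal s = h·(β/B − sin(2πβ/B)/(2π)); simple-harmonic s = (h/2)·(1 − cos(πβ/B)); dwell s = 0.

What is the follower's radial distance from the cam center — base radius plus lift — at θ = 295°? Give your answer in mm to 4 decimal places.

seg 1 [0°–31.2°] dwell: s stays 0.0000
seg 2 [31.2°–64.2°] uniform, h=20: full span → s += 20 → s = 20.0000
seg 3 [64.2°–138.4°] dwell: s stays 20.0000
seg 4 [138.4°–201.4°] cycloidal, h=27: full span → s += 27 → s = 47.0000
seg 5 [201.4°–333°] uniform, h=17: θ=295° here. β=93.6, B=131.6. 17·93.6/131.6 = 12.0912 → s = 59.0912
radial distance = base radius + s = 27 + 59.0912 = 86.0912

86.0912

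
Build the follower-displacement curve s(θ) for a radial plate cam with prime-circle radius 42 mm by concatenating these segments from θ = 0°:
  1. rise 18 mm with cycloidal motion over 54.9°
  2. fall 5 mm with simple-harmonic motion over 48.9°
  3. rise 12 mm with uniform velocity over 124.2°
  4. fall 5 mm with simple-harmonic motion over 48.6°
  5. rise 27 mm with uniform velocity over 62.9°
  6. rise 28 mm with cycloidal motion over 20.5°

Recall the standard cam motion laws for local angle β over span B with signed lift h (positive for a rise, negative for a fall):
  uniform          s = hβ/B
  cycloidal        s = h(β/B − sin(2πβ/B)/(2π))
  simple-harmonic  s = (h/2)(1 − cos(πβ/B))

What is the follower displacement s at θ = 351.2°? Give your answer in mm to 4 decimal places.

seg 1 [0°–54.9°] cycloidal, h=18: full span → s += 18 → s = 18.0000
seg 2 [54.9°–103.8°] simple-harmonic, h=-5: full span → s += -5 → s = 13.0000
seg 3 [103.8°–228°] uniform, h=12: full span → s += 12 → s = 25.0000
seg 4 [228°–276.6°] simple-harmonic, h=-5: full span → s += -5 → s = 20.0000
seg 5 [276.6°–339.5°] uniform, h=27: full span → s += 27 → s = 47.0000
seg 6 [339.5°–360°] cycloidal, h=28: θ=351.2° here. β=11.7, B=20.5. 28·(0.5707 − sin(2π·0.5707)/(2π)) = 17.8964 → s = 64.8964

64.8964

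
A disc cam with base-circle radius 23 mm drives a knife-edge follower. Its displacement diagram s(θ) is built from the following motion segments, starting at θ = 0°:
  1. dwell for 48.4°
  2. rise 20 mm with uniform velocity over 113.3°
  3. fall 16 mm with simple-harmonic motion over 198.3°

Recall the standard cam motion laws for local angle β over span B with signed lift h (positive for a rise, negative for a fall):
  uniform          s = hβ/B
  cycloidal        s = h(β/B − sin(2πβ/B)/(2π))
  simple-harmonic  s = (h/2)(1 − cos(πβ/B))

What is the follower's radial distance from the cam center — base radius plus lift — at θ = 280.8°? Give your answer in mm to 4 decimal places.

seg 1 [0°–48.4°] dwell: s stays 0.0000
seg 2 [48.4°–161.7°] uniform, h=20: full span → s += 20 → s = 20.0000
seg 3 [161.7°–360°] simple-harmonic, h=-16: θ=280.8° here. β=119.1, B=198.3. -16/2·(1 − cos(π·0.6006)) = -10.4866 → s = 9.5134
radial distance = base radius + s = 23 + 9.5134 = 32.5134

32.5134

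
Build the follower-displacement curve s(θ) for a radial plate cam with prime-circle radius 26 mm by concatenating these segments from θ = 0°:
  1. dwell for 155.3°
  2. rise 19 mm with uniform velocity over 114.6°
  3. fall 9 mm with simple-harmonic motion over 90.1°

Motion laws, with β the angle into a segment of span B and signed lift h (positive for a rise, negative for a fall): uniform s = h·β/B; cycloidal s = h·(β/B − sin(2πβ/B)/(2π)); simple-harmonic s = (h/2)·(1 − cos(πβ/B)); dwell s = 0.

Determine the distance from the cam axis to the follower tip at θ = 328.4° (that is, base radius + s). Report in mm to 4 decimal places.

seg 1 [0°–155.3°] dwell: s stays 0.0000
seg 2 [155.3°–269.9°] uniform, h=19: full span → s += 19 → s = 19.0000
seg 3 [269.9°–360°] simple-harmonic, h=-9: θ=328.4° here. β=58.5, B=90.1. -9/2·(1 − cos(π·0.6493)) = -6.5339 → s = 12.4661
radial distance = base radius + s = 26 + 12.4661 = 38.4661

38.4661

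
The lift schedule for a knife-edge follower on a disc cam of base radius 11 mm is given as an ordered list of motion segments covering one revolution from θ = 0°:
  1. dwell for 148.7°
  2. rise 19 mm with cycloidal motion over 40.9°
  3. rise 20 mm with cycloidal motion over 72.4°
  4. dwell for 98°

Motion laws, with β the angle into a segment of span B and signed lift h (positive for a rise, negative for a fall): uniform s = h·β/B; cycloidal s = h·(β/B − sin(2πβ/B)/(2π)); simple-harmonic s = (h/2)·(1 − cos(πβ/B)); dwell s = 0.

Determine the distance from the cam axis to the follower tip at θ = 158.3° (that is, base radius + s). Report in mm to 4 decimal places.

seg 1 [0°–148.7°] dwell: s stays 0.0000
seg 2 [148.7°–189.6°] cycloidal, h=19: θ=158.3° here. β=9.6, B=40.9. 19·(0.2347 − sin(2π·0.2347)/(2π)) = 1.4496 → s = 1.4496
radial distance = base radius + s = 11 + 1.4496 = 12.4496

12.4496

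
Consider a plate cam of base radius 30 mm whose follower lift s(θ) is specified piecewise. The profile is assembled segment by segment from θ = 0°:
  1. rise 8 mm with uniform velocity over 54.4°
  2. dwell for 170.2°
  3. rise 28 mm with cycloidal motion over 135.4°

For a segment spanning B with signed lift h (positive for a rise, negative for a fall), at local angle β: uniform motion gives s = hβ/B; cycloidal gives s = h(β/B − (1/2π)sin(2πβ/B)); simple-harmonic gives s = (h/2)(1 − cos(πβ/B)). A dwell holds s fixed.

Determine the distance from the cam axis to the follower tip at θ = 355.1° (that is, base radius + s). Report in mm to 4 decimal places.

seg 1 [0°–54.4°] uniform, h=8: full span → s += 8 → s = 8.0000
seg 2 [54.4°–224.6°] dwell: s stays 8.0000
seg 3 [224.6°–360°] cycloidal, h=28: θ=355.1° here. β=130.5, B=135.4. 28·(0.9638 − sin(2π·0.9638)/(2π)) = 27.9913 → s = 35.9913
radial distance = base radius + s = 30 + 35.9913 = 65.9913

65.9913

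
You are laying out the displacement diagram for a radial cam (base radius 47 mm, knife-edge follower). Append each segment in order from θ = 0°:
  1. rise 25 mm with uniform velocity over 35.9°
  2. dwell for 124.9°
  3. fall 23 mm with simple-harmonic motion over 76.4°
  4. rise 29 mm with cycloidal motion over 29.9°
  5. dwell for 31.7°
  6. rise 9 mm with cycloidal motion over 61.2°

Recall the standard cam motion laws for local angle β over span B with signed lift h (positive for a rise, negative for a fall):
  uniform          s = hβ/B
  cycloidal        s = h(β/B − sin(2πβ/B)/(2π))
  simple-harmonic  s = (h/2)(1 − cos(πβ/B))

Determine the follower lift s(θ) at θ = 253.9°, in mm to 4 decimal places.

seg 1 [0°–35.9°] uniform, h=25: full span → s += 25 → s = 25.0000
seg 2 [35.9°–160.8°] dwell: s stays 25.0000
seg 3 [160.8°–237.2°] simple-harmonic, h=-23: full span → s += -23 → s = 2.0000
seg 4 [237.2°–267.1°] cycloidal, h=29: θ=253.9° here. β=16.7, B=29.9. 29·(0.5585 − sin(2π·0.5585)/(2π)) = 17.8567 → s = 19.8567

19.8567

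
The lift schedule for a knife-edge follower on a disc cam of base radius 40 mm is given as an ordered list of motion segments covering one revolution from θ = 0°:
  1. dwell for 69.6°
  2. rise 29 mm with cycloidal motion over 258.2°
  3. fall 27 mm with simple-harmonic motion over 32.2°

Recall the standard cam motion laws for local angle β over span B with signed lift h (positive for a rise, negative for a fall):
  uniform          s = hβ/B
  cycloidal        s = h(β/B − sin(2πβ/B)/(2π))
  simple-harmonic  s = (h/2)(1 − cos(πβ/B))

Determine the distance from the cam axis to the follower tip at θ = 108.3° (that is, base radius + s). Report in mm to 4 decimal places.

seg 1 [0°–69.6°] dwell: s stays 0.0000
seg 2 [69.6°–327.8°] cycloidal, h=29: θ=108.3° here. β=38.7, B=258.2. 29·(0.1499 − sin(2π·0.1499)/(2π)) = 0.6146 → s = 0.6146
radial distance = base radius + s = 40 + 0.6146 = 40.6146

40.6146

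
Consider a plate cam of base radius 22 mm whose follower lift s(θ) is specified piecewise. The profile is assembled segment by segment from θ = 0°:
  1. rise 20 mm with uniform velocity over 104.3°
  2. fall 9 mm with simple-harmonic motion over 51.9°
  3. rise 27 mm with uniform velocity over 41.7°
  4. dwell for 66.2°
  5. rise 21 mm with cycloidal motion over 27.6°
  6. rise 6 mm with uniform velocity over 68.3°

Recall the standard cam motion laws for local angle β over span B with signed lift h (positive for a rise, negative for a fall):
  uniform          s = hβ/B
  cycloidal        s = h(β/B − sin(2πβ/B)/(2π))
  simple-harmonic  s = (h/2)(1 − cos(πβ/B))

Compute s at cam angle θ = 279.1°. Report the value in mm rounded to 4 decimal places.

seg 1 [0°–104.3°] uniform, h=20: full span → s += 20 → s = 20.0000
seg 2 [104.3°–156.2°] simple-harmonic, h=-9: full span → s += -9 → s = 11.0000
seg 3 [156.2°–197.9°] uniform, h=27: full span → s += 27 → s = 38.0000
seg 4 [197.9°–264.1°] dwell: s stays 38.0000
seg 5 [264.1°–291.7°] cycloidal, h=21: θ=279.1° here. β=15, B=27.6. 21·(0.5435 − sin(2π·0.5435)/(2π)) = 12.3148 → s = 50.3148

50.3148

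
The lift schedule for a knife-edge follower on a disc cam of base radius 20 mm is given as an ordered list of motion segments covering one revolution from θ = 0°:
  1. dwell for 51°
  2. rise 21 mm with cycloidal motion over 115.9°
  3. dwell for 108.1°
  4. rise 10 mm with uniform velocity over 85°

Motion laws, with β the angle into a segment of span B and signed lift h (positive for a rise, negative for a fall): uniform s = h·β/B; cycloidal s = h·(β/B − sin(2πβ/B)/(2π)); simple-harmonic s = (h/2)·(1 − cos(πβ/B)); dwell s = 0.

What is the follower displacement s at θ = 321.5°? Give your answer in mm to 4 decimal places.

seg 1 [0°–51°] dwell: s stays 0.0000
seg 2 [51°–166.9°] cycloidal, h=21: full span → s += 21 → s = 21.0000
seg 3 [166.9°–275°] dwell: s stays 21.0000
seg 4 [275°–360°] uniform, h=10: θ=321.5° here. β=46.5, B=85. 10·46.5/85 = 5.4706 → s = 26.4706

26.4706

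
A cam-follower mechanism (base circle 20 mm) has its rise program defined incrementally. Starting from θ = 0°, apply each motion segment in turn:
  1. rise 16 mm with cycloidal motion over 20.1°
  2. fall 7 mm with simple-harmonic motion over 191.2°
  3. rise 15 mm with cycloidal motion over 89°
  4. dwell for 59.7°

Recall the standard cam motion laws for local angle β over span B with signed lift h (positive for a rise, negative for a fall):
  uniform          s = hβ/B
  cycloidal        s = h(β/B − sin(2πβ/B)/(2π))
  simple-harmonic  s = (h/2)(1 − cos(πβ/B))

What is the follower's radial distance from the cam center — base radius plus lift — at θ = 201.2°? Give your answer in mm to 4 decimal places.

seg 1 [0°–20.1°] cycloidal, h=16: full span → s += 16 → s = 16.0000
seg 2 [20.1°–211.3°] simple-harmonic, h=-7: θ=201.2° here. β=181.1, B=191.2. -7/2·(1 − cos(π·0.9472)) = -6.9519 → s = 9.0481
radial distance = base radius + s = 20 + 9.0481 = 29.0481

29.0481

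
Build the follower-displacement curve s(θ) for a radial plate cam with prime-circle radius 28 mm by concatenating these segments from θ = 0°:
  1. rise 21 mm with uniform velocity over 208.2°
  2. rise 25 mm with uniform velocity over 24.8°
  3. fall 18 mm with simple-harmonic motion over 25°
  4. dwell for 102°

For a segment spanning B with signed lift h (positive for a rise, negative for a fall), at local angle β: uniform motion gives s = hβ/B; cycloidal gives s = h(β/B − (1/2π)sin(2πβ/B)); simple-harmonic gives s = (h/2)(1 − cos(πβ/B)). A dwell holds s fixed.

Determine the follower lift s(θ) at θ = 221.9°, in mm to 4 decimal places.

seg 1 [0°–208.2°] uniform, h=21: full span → s += 21 → s = 21.0000
seg 2 [208.2°–233°] uniform, h=25: θ=221.9° here. β=13.7, B=24.8. 25·13.7/24.8 = 13.8105 → s = 34.8105

34.8105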